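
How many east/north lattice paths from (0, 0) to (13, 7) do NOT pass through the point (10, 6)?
Number of paths = 45488

Total paths from (0, 0) to (13, 7): C(20, 13) = 77520. Paths through (10, 6): (paths (0, 0) → (10, 6)) × (paths (10, 6) → (13, 7)) = C(16, 10) · C(4, 3) = 8008 · 4 = 32032. Avoidance count = 77520 − 32032 = 45488.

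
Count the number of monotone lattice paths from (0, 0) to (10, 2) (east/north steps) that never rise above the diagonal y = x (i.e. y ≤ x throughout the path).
Number of paths = 54

By the reflection principle (André's argument), the number of monotone paths to (10, 2) with n ≤ m that never go above y = x is C(12, 10) − C(12, 11) = 66 − 12 = 54.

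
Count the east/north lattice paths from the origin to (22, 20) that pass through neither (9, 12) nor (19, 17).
Number of paths = 299683295520

Inclusion–exclusion. Total paths: C(42, 22) = 513791607420. Through P₁: C(21, 9)·C(21, 13) = 59811815700. Through P₂: C(36, 19)·C(6, 3) = 171949932000. Since P₁ is strictly southwest of P₂, a monotone path through both must visit P₁ then P₂; paths through both = C(21, 9)·C(15, 10)·C(6, 3) = 17653435800. Avoid both = 513791607420 − 59811815700 − 171949932000 + 17653435800 = 299683295520.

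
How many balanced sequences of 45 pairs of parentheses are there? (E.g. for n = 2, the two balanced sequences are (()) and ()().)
C_45 = 2257117854077248073253720

These balanced parentheses are counted by the Catalan number C_n = (1/(n + 1)) · C(2n, n). For n = 45: C_45 = (1/46) · C(90, 45) = 103827421287553411369671120/46 = 2257117854077248073253720.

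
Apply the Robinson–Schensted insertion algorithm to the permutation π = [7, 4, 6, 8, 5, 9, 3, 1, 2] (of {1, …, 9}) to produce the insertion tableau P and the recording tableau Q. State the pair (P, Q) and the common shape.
P = [1, 2, 8, 9] / [3, 5] / [4] / [6] / [7];  Q = [1, 3, 4, 6] / [2, 9] / [5] / [7] / [8];  common shape = (4, 2, 1, 1, 1)

Row-insert the values π_1, π_2, … into P one at a time, bumping the leftmost entry strictly greater than the inserted value down to the next row. The recording tableau Q records, in position (i, j), the step at which that cell was added to P.
  Insert 7 (step 1): P = [7];  Q = [1]
  Insert 4 (step 2): P = [4] / [7];  Q = [1] / [2]
  Insert 6 (step 3): P = [4, 6] / [7];  Q = [1, 3] / [2]
  Insert 8 (step 4): P = [4, 6, 8] / [7];  Q = [1, 3, 4] / [2]
  Insert 5 (step 5): P = [4, 5, 8] / [6] / [7];  Q = [1, 3, 4] / [2] / [5]
  Insert 9 (step 6): P = [4, 5, 8, 9] / [6] / [7];  Q = [1, 3, 4, 6] / [2] / [5]
  Insert 3 (step 7): P = [3, 5, 8, 9] / [4] / [6] / [7];  Q = [1, 3, 4, 6] / [2] / [5] / [7]
  Insert 1 (step 8): P = [1, 5, 8, 9] / [3] / [4] / [6] / [7];  Q = [1, 3, 4, 6] / [2] / [5] / [7] / [8]
  Insert 2 (step 9): P = [1, 2, 8, 9] / [3, 5] / [4] / [6] / [7];  Q = [1, 3, 4, 6] / [2, 9] / [5] / [7] / [8]
Final shape: (4, 2, 1, 1, 1).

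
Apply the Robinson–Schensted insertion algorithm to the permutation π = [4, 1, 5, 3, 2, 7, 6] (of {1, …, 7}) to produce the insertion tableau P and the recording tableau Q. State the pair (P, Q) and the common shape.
P = [1, 2, 6] / [3, 5, 7] / [4];  Q = [1, 3, 6] / [2, 4, 7] / [5];  common shape = (3, 3, 1)

Row-insert the values π_1, π_2, … into P one at a time, bumping the leftmost entry strictly greater than the inserted value down to the next row. The recording tableau Q records, in position (i, j), the step at which that cell was added to P.
  Insert 4 (step 1): P = [4];  Q = [1]
  Insert 1 (step 2): P = [1] / [4];  Q = [1] / [2]
  Insert 5 (step 3): P = [1, 5] / [4];  Q = [1, 3] / [2]
  Insert 3 (step 4): P = [1, 3] / [4, 5];  Q = [1, 3] / [2, 4]
  Insert 2 (step 5): P = [1, 2] / [3, 5] / [4];  Q = [1, 3] / [2, 4] / [5]
  Insert 7 (step 6): P = [1, 2, 7] / [3, 5] / [4];  Q = [1, 3, 6] / [2, 4] / [5]
  Insert 6 (step 7): P = [1, 2, 6] / [3, 5, 7] / [4];  Q = [1, 3, 6] / [2, 4, 7] / [5]
Final shape: (3, 3, 1).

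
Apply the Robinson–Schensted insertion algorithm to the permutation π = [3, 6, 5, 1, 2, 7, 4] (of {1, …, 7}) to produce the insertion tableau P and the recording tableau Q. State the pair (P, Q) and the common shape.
P = [1, 2, 4] / [3, 5, 7] / [6];  Q = [1, 2, 6] / [3, 5, 7] / [4];  common shape = (3, 3, 1)

Row-insert the values π_1, π_2, … into P one at a time, bumping the leftmost entry strictly greater than the inserted value down to the next row. The recording tableau Q records, in position (i, j), the step at which that cell was added to P.
  Insert 3 (step 1): P = [3];  Q = [1]
  Insert 6 (step 2): P = [3, 6];  Q = [1, 2]
  Insert 5 (step 3): P = [3, 5] / [6];  Q = [1, 2] / [3]
  Insert 1 (step 4): P = [1, 5] / [3] / [6];  Q = [1, 2] / [3] / [4]
  Insert 2 (step 5): P = [1, 2] / [3, 5] / [6];  Q = [1, 2] / [3, 5] / [4]
  Insert 7 (step 6): P = [1, 2, 7] / [3, 5] / [6];  Q = [1, 2, 6] / [3, 5] / [4]
  Insert 4 (step 7): P = [1, 2, 4] / [3, 5, 7] / [6];  Q = [1, 2, 6] / [3, 5, 7] / [4]
Final shape: (3, 3, 1).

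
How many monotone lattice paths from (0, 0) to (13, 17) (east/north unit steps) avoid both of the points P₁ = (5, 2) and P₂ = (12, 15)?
Number of paths = 62195436

Inclusion–exclusion. Total paths: C(30, 13) = 119759850. Through P₁: C(7, 5)·C(23, 8) = 10296594. Through P₂: C(27, 12)·C(3, 1) = 52151580. Since P₁ is strictly southwest of P₂, a monotone path through both must visit P₁ then P₂; paths through both = C(7, 5)·C(20, 7)·C(3, 1) = 4883760. Avoid both = 119759850 − 10296594 − 52151580 + 4883760 = 62195436.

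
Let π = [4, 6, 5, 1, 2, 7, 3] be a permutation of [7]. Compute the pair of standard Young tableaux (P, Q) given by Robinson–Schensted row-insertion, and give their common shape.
P = [1, 2, 3] / [4, 5, 7] / [6];  Q = [1, 2, 6] / [3, 5, 7] / [4];  common shape = (3, 3, 1)

Row-insert the values π_1, π_2, … into P one at a time, bumping the leftmost entry strictly greater than the inserted value down to the next row. The recording tableau Q records, in position (i, j), the step at which that cell was added to P.
  Insert 4 (step 1): P = [4];  Q = [1]
  Insert 6 (step 2): P = [4, 6];  Q = [1, 2]
  Insert 5 (step 3): P = [4, 5] / [6];  Q = [1, 2] / [3]
  Insert 1 (step 4): P = [1, 5] / [4] / [6];  Q = [1, 2] / [3] / [4]
  Insert 2 (step 5): P = [1, 2] / [4, 5] / [6];  Q = [1, 2] / [3, 5] / [4]
  Insert 7 (step 6): P = [1, 2, 7] / [4, 5] / [6];  Q = [1, 2, 6] / [3, 5] / [4]
  Insert 3 (step 7): P = [1, 2, 3] / [4, 5, 7] / [6];  Q = [1, 2, 6] / [3, 5, 7] / [4]
Final shape: (3, 3, 1).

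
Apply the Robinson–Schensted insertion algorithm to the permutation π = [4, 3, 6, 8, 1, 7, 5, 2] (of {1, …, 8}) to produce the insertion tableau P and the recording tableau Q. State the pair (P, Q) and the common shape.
P = [1, 2, 7] / [3, 5] / [4, 6] / [8];  Q = [1, 3, 4] / [2, 6] / [5, 7] / [8];  common shape = (3, 2, 2, 1)

Row-insert the values π_1, π_2, … into P one at a time, bumping the leftmost entry strictly greater than the inserted value down to the next row. The recording tableau Q records, in position (i, j), the step at which that cell was added to P.
  Insert 4 (step 1): P = [4];  Q = [1]
  Insert 3 (step 2): P = [3] / [4];  Q = [1] / [2]
  Insert 6 (step 3): P = [3, 6] / [4];  Q = [1, 3] / [2]
  Insert 8 (step 4): P = [3, 6, 8] / [4];  Q = [1, 3, 4] / [2]
  Insert 1 (step 5): P = [1, 6, 8] / [3] / [4];  Q = [1, 3, 4] / [2] / [5]
  Insert 7 (step 6): P = [1, 6, 7] / [3, 8] / [4];  Q = [1, 3, 4] / [2, 6] / [5]
  Insert 5 (step 7): P = [1, 5, 7] / [3, 6] / [4, 8];  Q = [1, 3, 4] / [2, 6] / [5, 7]
  Insert 2 (step 8): P = [1, 2, 7] / [3, 5] / [4, 6] / [8];  Q = [1, 3, 4] / [2, 6] / [5, 7] / [8]
Final shape: (3, 2, 2, 1).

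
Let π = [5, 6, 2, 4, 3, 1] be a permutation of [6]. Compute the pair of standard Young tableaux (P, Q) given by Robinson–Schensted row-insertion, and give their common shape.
P = [1, 3] / [2, 6] / [4] / [5];  Q = [1, 2] / [3, 4] / [5] / [6];  common shape = (2, 2, 1, 1)

Row-insert the values π_1, π_2, … into P one at a time, bumping the leftmost entry strictly greater than the inserted value down to the next row. The recording tableau Q records, in position (i, j), the step at which that cell was added to P.
  Insert 5 (step 1): P = [5];  Q = [1]
  Insert 6 (step 2): P = [5, 6];  Q = [1, 2]
  Insert 2 (step 3): P = [2, 6] / [5];  Q = [1, 2] / [3]
  Insert 4 (step 4): P = [2, 4] / [5, 6];  Q = [1, 2] / [3, 4]
  Insert 3 (step 5): P = [2, 3] / [4, 6] / [5];  Q = [1, 2] / [3, 4] / [5]
  Insert 1 (step 6): P = [1, 3] / [2, 6] / [4] / [5];  Q = [1, 2] / [3, 4] / [5] / [6]
Final shape: (2, 2, 1, 1).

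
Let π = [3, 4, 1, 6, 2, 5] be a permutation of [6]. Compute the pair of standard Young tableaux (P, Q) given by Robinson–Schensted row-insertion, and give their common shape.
P = [1, 2, 5] / [3, 4, 6];  Q = [1, 2, 4] / [3, 5, 6];  common shape = (3, 3)

Row-insert the values π_1, π_2, … into P one at a time, bumping the leftmost entry strictly greater than the inserted value down to the next row. The recording tableau Q records, in position (i, j), the step at which that cell was added to P.
  Insert 3 (step 1): P = [3];  Q = [1]
  Insert 4 (step 2): P = [3, 4];  Q = [1, 2]
  Insert 1 (step 3): P = [1, 4] / [3];  Q = [1, 2] / [3]
  Insert 6 (step 4): P = [1, 4, 6] / [3];  Q = [1, 2, 4] / [3]
  Insert 2 (step 5): P = [1, 2, 6] / [3, 4];  Q = [1, 2, 4] / [3, 5]
  Insert 5 (step 6): P = [1, 2, 5] / [3, 4, 6];  Q = [1, 2, 4] / [3, 5, 6]
Final shape: (3, 3).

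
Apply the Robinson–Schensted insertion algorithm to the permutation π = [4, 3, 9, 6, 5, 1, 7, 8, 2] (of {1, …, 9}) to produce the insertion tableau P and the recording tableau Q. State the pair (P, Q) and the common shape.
P = [1, 2, 7, 8] / [3, 5] / [4, 6] / [9];  Q = [1, 3, 7, 8] / [2, 4] / [5, 9] / [6];  common shape = (4, 2, 2, 1)

Row-insert the values π_1, π_2, … into P one at a time, bumping the leftmost entry strictly greater than the inserted value down to the next row. The recording tableau Q records, in position (i, j), the step at which that cell was added to P.
  Insert 4 (step 1): P = [4];  Q = [1]
  Insert 3 (step 2): P = [3] / [4];  Q = [1] / [2]
  Insert 9 (step 3): P = [3, 9] / [4];  Q = [1, 3] / [2]
  Insert 6 (step 4): P = [3, 6] / [4, 9];  Q = [1, 3] / [2, 4]
  Insert 5 (step 5): P = [3, 5] / [4, 6] / [9];  Q = [1, 3] / [2, 4] / [5]
  Insert 1 (step 6): P = [1, 5] / [3, 6] / [4] / [9];  Q = [1, 3] / [2, 4] / [5] / [6]
  Insert 7 (step 7): P = [1, 5, 7] / [3, 6] / [4] / [9];  Q = [1, 3, 7] / [2, 4] / [5] / [6]
  Insert 8 (step 8): P = [1, 5, 7, 8] / [3, 6] / [4] / [9];  Q = [1, 3, 7, 8] / [2, 4] / [5] / [6]
  Insert 2 (step 9): P = [1, 2, 7, 8] / [3, 5] / [4, 6] / [9];  Q = [1, 3, 7, 8] / [2, 4] / [5, 9] / [6]
Final shape: (4, 2, 2, 1).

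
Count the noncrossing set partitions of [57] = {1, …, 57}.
C_57 = 26700952856774851904245220912664

These noncrossing partitions are counted by the Catalan number C_n = (1/(n + 1)) · C(2n, n). For n = 57: C_57 = (1/58) · C(114, 57) = 1548655265692941410446222812934512/58 = 26700952856774851904245220912664.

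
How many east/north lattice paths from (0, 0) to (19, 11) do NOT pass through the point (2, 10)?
Number of paths = 54626112

Total paths from (0, 0) to (19, 11): C(30, 19) = 54627300. Paths through (2, 10): (paths (0, 0) → (2, 10)) × (paths (2, 10) → (19, 11)) = C(12, 2) · C(18, 17) = 66 · 18 = 1188. Avoidance count = 54627300 − 1188 = 54626112.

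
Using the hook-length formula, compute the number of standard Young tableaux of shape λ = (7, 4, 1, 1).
# SYT of shape (7, 4, 1, 1) = 6864

Hook-length formula: f^λ = n! / Π hook(c), product over all cells c of the Young diagram. For λ = (7, 4, 1, 1), n = 13 boxes. Hook lengths by row (left-to-right, top-to-bottom): [10, 7, 6, 5, 3, 2, 1]; [6, 3, 2, 1]; [2]; [1]. Product of hooks = 907200. So f^λ = 13! / 907200 = 6227020800 / 907200 = 6864.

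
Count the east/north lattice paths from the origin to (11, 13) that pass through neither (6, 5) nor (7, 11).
Number of paths = 1472700

Inclusion–exclusion. Total paths: C(24, 11) = 2496144. Through P₁: C(11, 6)·C(13, 5) = 594594. Through P₂: C(18, 7)·C(6, 4) = 477360. Since P₁ is strictly southwest of P₂, a monotone path through both must visit P₁ then P₂; paths through both = C(11, 6)·C(7, 1)·C(6, 4) = 48510. Avoid both = 2496144 − 594594 − 477360 + 48510 = 1472700.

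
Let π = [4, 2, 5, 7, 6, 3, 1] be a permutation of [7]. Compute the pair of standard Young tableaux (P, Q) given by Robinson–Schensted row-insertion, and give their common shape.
P = [1, 3, 6] / [2, 5] / [4] / [7];  Q = [1, 3, 4] / [2, 5] / [6] / [7];  common shape = (3, 2, 1, 1)

Row-insert the values π_1, π_2, … into P one at a time, bumping the leftmost entry strictly greater than the inserted value down to the next row. The recording tableau Q records, in position (i, j), the step at which that cell was added to P.
  Insert 4 (step 1): P = [4];  Q = [1]
  Insert 2 (step 2): P = [2] / [4];  Q = [1] / [2]
  Insert 5 (step 3): P = [2, 5] / [4];  Q = [1, 3] / [2]
  Insert 7 (step 4): P = [2, 5, 7] / [4];  Q = [1, 3, 4] / [2]
  Insert 6 (step 5): P = [2, 5, 6] / [4, 7];  Q = [1, 3, 4] / [2, 5]
  Insert 3 (step 6): P = [2, 3, 6] / [4, 5] / [7];  Q = [1, 3, 4] / [2, 5] / [6]
  Insert 1 (step 7): P = [1, 3, 6] / [2, 5] / [4] / [7];  Q = [1, 3, 4] / [2, 5] / [6] / [7]
Final shape: (3, 2, 1, 1).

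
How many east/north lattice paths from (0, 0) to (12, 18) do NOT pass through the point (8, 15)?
Number of paths = 69332235

Total paths from (0, 0) to (12, 18): C(30, 12) = 86493225. Paths through (8, 15): (paths (0, 0) → (8, 15)) × (paths (8, 15) → (12, 18)) = C(23, 8) · C(7, 4) = 490314 · 35 = 17160990. Avoidance count = 86493225 − 17160990 = 69332235.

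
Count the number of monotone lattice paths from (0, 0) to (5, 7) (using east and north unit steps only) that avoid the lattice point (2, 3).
Number of paths = 442

Total paths from (0, 0) to (5, 7): C(12, 5) = 792. Paths through (2, 3): (paths (0, 0) → (2, 3)) × (paths (2, 3) → (5, 7)) = C(5, 2) · C(7, 3) = 10 · 35 = 350. Avoidance count = 792 − 350 = 442.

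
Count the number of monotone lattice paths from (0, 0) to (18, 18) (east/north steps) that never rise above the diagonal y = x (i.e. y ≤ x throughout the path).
Number of paths = 477638700

By the reflection principle (André's argument), the number of monotone paths to (18, 18) with n ≤ m that never go above y = x is C(36, 18) − C(36, 19) = 9075135300 − 8597496600 = 477638700.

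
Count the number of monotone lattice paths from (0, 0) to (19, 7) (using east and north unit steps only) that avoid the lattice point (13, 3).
Number of paths = 540200

Total paths from (0, 0) to (19, 7): C(26, 19) = 657800. Paths through (13, 3): (paths (0, 0) → (13, 3)) × (paths (13, 3) → (19, 7)) = C(16, 13) · C(10, 6) = 560 · 210 = 117600. Avoidance count = 657800 − 117600 = 540200.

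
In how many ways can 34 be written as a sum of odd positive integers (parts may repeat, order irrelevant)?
p_odd(34) = 512

Enumerate partitions using only odd parts via the recurrence o(n, m) = o(n, m−2) + o(n−m, m) over odd m, starting from the largest odd part ≤ n. This gives p_odd(34) = 512. (Euler's theorem: equals the count of distinct-part partitions.)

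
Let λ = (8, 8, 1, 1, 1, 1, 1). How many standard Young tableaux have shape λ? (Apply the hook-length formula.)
# SYT of shape (8, 8, 1, 1, 1, 1, 1) = 11511720

Hook-length formula: f^λ = n! / Π hook(c), product over all cells c of the Young diagram. For λ = (8, 8, 1, 1, 1, 1, 1), n = 21 boxes. Hook lengths by row (left-to-right, top-to-bottom): [14, 8, 7, 6, 5, 4, 3, 2]; [13, 7, 6, 5, 4, 3, 2, 1]; [5]; [4]; [3]; [2]; [1]. Product of hooks = 4438167552000. So f^λ = 21! / 4438167552000 = 51090942171709440000 / 4438167552000 = 11511720.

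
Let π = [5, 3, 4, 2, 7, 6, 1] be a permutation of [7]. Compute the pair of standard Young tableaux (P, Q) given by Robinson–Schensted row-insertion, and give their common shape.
P = [1, 4, 6] / [2, 7] / [3] / [5];  Q = [1, 3, 5] / [2, 6] / [4] / [7];  common shape = (3, 2, 1, 1)

Row-insert the values π_1, π_2, … into P one at a time, bumping the leftmost entry strictly greater than the inserted value down to the next row. The recording tableau Q records, in position (i, j), the step at which that cell was added to P.
  Insert 5 (step 1): P = [5];  Q = [1]
  Insert 3 (step 2): P = [3] / [5];  Q = [1] / [2]
  Insert 4 (step 3): P = [3, 4] / [5];  Q = [1, 3] / [2]
  Insert 2 (step 4): P = [2, 4] / [3] / [5];  Q = [1, 3] / [2] / [4]
  Insert 7 (step 5): P = [2, 4, 7] / [3] / [5];  Q = [1, 3, 5] / [2] / [4]
  Insert 6 (step 6): P = [2, 4, 6] / [3, 7] / [5];  Q = [1, 3, 5] / [2, 6] / [4]
  Insert 1 (step 7): P = [1, 4, 6] / [2, 7] / [3] / [5];  Q = [1, 3, 5] / [2, 6] / [4] / [7]
Final shape: (3, 2, 1, 1).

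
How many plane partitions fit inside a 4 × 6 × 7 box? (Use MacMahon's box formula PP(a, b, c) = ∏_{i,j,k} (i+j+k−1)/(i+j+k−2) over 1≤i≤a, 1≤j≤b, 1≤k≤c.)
PP(4, 6, 7) = 12544848030

Evaluate the triple product over i = 1..4, j = 1..6, k = 1..7. The factors are (2/1) · (3/2) · (4/3) · (5/4) · (6/5) · (7/6) · (8/7) · (3/2) · … (168 factors total). The numerators and denominators telescope so the product is an integer; carrying out the multiplication exactly gives PP(4, 6, 7) = 12544848030.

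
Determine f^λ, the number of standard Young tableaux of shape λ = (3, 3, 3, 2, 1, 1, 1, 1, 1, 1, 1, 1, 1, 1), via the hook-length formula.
# SYT of shape (3, 3, 3, 2, 1, 1, 1, 1, 1, 1, 1, 1, 1, 1) = 969969

Hook-length formula: f^λ = n! / Π hook(c), product over all cells c of the Young diagram. For λ = (3, 3, 3, 2, 1, 1, 1, 1, 1, 1, 1, 1, 1, 1), n = 21 boxes. Hook lengths by row (left-to-right, top-to-bottom): [16, 5, 3]; [15, 4, 2]; [14, 3, 1]; [12, 1]; [10]; [9]; [8]; [7]; [6]; [5]; [4]; [3]; [2]; [1]. Product of hooks = 52672757760000. So f^λ = 21! / 52672757760000 = 51090942171709440000 / 52672757760000 = 969969.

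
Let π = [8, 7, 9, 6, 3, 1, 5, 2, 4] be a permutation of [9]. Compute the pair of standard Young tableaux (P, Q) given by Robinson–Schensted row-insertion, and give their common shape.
P = [1, 2, 4] / [3, 5] / [6, 9] / [7] / [8];  Q = [1, 3, 9] / [2, 7] / [4, 8] / [5] / [6];  common shape = (3, 2, 2, 1, 1)

Row-insert the values π_1, π_2, … into P one at a time, bumping the leftmost entry strictly greater than the inserted value down to the next row. The recording tableau Q records, in position (i, j), the step at which that cell was added to P.
  Insert 8 (step 1): P = [8];  Q = [1]
  Insert 7 (step 2): P = [7] / [8];  Q = [1] / [2]
  Insert 9 (step 3): P = [7, 9] / [8];  Q = [1, 3] / [2]
  Insert 6 (step 4): P = [6, 9] / [7] / [8];  Q = [1, 3] / [2] / [4]
  Insert 3 (step 5): P = [3, 9] / [6] / [7] / [8];  Q = [1, 3] / [2] / [4] / [5]
  Insert 1 (step 6): P = [1, 9] / [3] / [6] / [7] / [8];  Q = [1, 3] / [2] / [4] / [5] / [6]
  Insert 5 (step 7): P = [1, 5] / [3, 9] / [6] / [7] / [8];  Q = [1, 3] / [2, 7] / [4] / [5] / [6]
  Insert 2 (step 8): P = [1, 2] / [3, 5] / [6, 9] / [7] / [8];  Q = [1, 3] / [2, 7] / [4, 8] / [5] / [6]
  Insert 4 (step 9): P = [1, 2, 4] / [3, 5] / [6, 9] / [7] / [8];  Q = [1, 3, 9] / [2, 7] / [4, 8] / [5] / [6]
Final shape: (3, 2, 2, 1, 1).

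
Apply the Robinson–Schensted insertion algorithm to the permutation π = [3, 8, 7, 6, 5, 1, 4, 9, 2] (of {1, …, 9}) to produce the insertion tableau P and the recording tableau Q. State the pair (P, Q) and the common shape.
P = [1, 2, 9] / [3, 4] / [5] / [6] / [7] / [8];  Q = [1, 2, 8] / [3, 7] / [4] / [5] / [6] / [9];  common shape = (3, 2, 1, 1, 1, 1)

Row-insert the values π_1, π_2, … into P one at a time, bumping the leftmost entry strictly greater than the inserted value down to the next row. The recording tableau Q records, in position (i, j), the step at which that cell was added to P.
  Insert 3 (step 1): P = [3];  Q = [1]
  Insert 8 (step 2): P = [3, 8];  Q = [1, 2]
  Insert 7 (step 3): P = [3, 7] / [8];  Q = [1, 2] / [3]
  Insert 6 (step 4): P = [3, 6] / [7] / [8];  Q = [1, 2] / [3] / [4]
  Insert 5 (step 5): P = [3, 5] / [6] / [7] / [8];  Q = [1, 2] / [3] / [4] / [5]
  Insert 1 (step 6): P = [1, 5] / [3] / [6] / [7] / [8];  Q = [1, 2] / [3] / [4] / [5] / [6]
  Insert 4 (step 7): P = [1, 4] / [3, 5] / [6] / [7] / [8];  Q = [1, 2] / [3, 7] / [4] / [5] / [6]
  Insert 9 (step 8): P = [1, 4, 9] / [3, 5] / [6] / [7] / [8];  Q = [1, 2, 8] / [3, 7] / [4] / [5] / [6]
  Insert 2 (step 9): P = [1, 2, 9] / [3, 4] / [5] / [6] / [7] / [8];  Q = [1, 2, 8] / [3, 7] / [4] / [5] / [6] / [9]
Final shape: (3, 2, 1, 1, 1, 1).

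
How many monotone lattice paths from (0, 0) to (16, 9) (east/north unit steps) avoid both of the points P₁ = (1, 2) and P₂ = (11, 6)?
Number of paths = 1006455

Inclusion–exclusion. Total paths: C(25, 16) = 2042975. Through P₁: C(3, 1)·C(22, 15) = 511632. Through P₂: C(17, 11)·C(8, 5) = 693056. Since P₁ is strictly southwest of P₂, a monotone path through both must visit P₁ then P₂; paths through both = C(3, 1)·C(14, 10)·C(8, 5) = 168168. Avoid both = 2042975 − 511632 − 693056 + 168168 = 1006455.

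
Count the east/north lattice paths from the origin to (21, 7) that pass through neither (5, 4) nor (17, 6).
Number of paths = 614541

Inclusion–exclusion. Total paths: C(28, 21) = 1184040. Through P₁: C(9, 5)·C(19, 16) = 122094. Through P₂: C(23, 17)·C(5, 4) = 504735. Since P₁ is strictly southwest of P₂, a monotone path through both must visit P₁ then P₂; paths through both = C(9, 5)·C(14, 12)·C(5, 4) = 57330. Avoid both = 1184040 − 122094 − 504735 + 57330 = 614541.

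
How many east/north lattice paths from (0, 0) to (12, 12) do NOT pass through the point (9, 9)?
Number of paths = 1731756

Total paths from (0, 0) to (12, 12): C(24, 12) = 2704156. Paths through (9, 9): (paths (0, 0) → (9, 9)) × (paths (9, 9) → (12, 12)) = C(18, 9) · C(6, 3) = 48620 · 20 = 972400. Avoidance count = 2704156 − 972400 = 1731756.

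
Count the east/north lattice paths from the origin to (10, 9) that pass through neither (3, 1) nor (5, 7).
Number of paths = 52358

Inclusion–exclusion. Total paths: C(19, 10) = 92378. Through P₁: C(4, 3)·C(15, 7) = 25740. Through P₂: C(12, 5)·C(7, 5) = 16632. Since P₁ is strictly southwest of P₂, a monotone path through both must visit P₁ then P₂; paths through both = C(4, 3)·C(8, 2)·C(7, 5) = 2352. Avoid both = 92378 − 25740 − 16632 + 2352 = 52358.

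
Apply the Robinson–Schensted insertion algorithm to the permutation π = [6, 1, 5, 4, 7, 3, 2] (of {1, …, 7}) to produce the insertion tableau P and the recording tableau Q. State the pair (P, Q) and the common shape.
P = [1, 2, 7] / [3] / [4] / [5] / [6];  Q = [1, 3, 5] / [2] / [4] / [6] / [7];  common shape = (3, 1, 1, 1, 1)

Row-insert the values π_1, π_2, … into P one at a time, bumping the leftmost entry strictly greater than the inserted value down to the next row. The recording tableau Q records, in position (i, j), the step at which that cell was added to P.
  Insert 6 (step 1): P = [6];  Q = [1]
  Insert 1 (step 2): P = [1] / [6];  Q = [1] / [2]
  Insert 5 (step 3): P = [1, 5] / [6];  Q = [1, 3] / [2]
  Insert 4 (step 4): P = [1, 4] / [5] / [6];  Q = [1, 3] / [2] / [4]
  Insert 7 (step 5): P = [1, 4, 7] / [5] / [6];  Q = [1, 3, 5] / [2] / [4]
  Insert 3 (step 6): P = [1, 3, 7] / [4] / [5] / [6];  Q = [1, 3, 5] / [2] / [4] / [6]
  Insert 2 (step 7): P = [1, 2, 7] / [3] / [4] / [5] / [6];  Q = [1, 3, 5] / [2] / [4] / [6] / [7]
Final shape: (3, 1, 1, 1, 1).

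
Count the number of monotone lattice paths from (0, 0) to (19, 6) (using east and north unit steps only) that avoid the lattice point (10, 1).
Number of paths = 155078

Total paths from (0, 0) to (19, 6): C(25, 19) = 177100. Paths through (10, 1): (paths (0, 0) → (10, 1)) × (paths (10, 1) → (19, 6)) = C(11, 10) · C(14, 9) = 11 · 2002 = 22022. Avoidance count = 177100 − 22022 = 155078.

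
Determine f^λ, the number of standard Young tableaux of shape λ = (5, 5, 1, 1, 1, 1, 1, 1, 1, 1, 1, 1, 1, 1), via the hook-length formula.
# SYT of shape (5, 5, 1, 1, 1, 1, 1, 1, 1, 1, 1, 1, 1, 1) = 2662660

Hook-length formula: f^λ = n! / Π hook(c), product over all cells c of the Young diagram. For λ = (5, 5, 1, 1, 1, 1, 1, 1, 1, 1, 1, 1, 1, 1), n = 22 boxes. Hook lengths by row (left-to-right, top-to-bottom): [18, 5, 4, 3, 2]; [17, 4, 3, 2, 1]; [12]; [11]; [10]; [9]; [8]; [7]; [6]; [5]; [4]; [3]; [2]; [1]. Product of hooks = 422134530048000. So f^λ = 22! / 422134530048000 = 1124000727777607680000 / 422134530048000 = 2662660.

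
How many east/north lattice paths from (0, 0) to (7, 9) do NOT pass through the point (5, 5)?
Number of paths = 7660

Total paths from (0, 0) to (7, 9): C(16, 7) = 11440. Paths through (5, 5): (paths (0, 0) → (5, 5)) × (paths (5, 5) → (7, 9)) = C(10, 5) · C(6, 2) = 252 · 15 = 3780. Avoidance count = 11440 − 3780 = 7660.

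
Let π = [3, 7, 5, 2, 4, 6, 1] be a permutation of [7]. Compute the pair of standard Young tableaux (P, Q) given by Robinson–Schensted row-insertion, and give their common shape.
P = [1, 4, 6] / [2, 5] / [3] / [7];  Q = [1, 2, 6] / [3, 5] / [4] / [7];  common shape = (3, 2, 1, 1)

Row-insert the values π_1, π_2, … into P one at a time, bumping the leftmost entry strictly greater than the inserted value down to the next row. The recording tableau Q records, in position (i, j), the step at which that cell was added to P.
  Insert 3 (step 1): P = [3];  Q = [1]
  Insert 7 (step 2): P = [3, 7];  Q = [1, 2]
  Insert 5 (step 3): P = [3, 5] / [7];  Q = [1, 2] / [3]
  Insert 2 (step 4): P = [2, 5] / [3] / [7];  Q = [1, 2] / [3] / [4]
  Insert 4 (step 5): P = [2, 4] / [3, 5] / [7];  Q = [1, 2] / [3, 5] / [4]
  Insert 6 (step 6): P = [2, 4, 6] / [3, 5] / [7];  Q = [1, 2, 6] / [3, 5] / [4]
  Insert 1 (step 7): P = [1, 4, 6] / [2, 5] / [3] / [7];  Q = [1, 2, 6] / [3, 5] / [4] / [7]
Final shape: (3, 2, 1, 1).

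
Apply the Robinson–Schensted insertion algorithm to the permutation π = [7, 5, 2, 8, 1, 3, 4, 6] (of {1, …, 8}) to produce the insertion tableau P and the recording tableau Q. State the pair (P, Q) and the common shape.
P = [1, 3, 4, 6] / [2, 8] / [5] / [7];  Q = [1, 4, 7, 8] / [2, 6] / [3] / [5];  common shape = (4, 2, 1, 1)

Row-insert the values π_1, π_2, … into P one at a time, bumping the leftmost entry strictly greater than the inserted value down to the next row. The recording tableau Q records, in position (i, j), the step at which that cell was added to P.
  Insert 7 (step 1): P = [7];  Q = [1]
  Insert 5 (step 2): P = [5] / [7];  Q = [1] / [2]
  Insert 2 (step 3): P = [2] / [5] / [7];  Q = [1] / [2] / [3]
  Insert 8 (step 4): P = [2, 8] / [5] / [7];  Q = [1, 4] / [2] / [3]
  Insert 1 (step 5): P = [1, 8] / [2] / [5] / [7];  Q = [1, 4] / [2] / [3] / [5]
  Insert 3 (step 6): P = [1, 3] / [2, 8] / [5] / [7];  Q = [1, 4] / [2, 6] / [3] / [5]
  Insert 4 (step 7): P = [1, 3, 4] / [2, 8] / [5] / [7];  Q = [1, 4, 7] / [2, 6] / [3] / [5]
  Insert 6 (step 8): P = [1, 3, 4, 6] / [2, 8] / [5] / [7];  Q = [1, 4, 7, 8] / [2, 6] / [3] / [5]
Final shape: (4, 2, 1, 1).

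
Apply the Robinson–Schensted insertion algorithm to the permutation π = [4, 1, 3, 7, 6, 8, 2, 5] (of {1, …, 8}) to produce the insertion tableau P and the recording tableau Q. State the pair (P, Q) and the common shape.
P = [1, 2, 5, 8] / [3, 6] / [4, 7];  Q = [1, 3, 4, 6] / [2, 5] / [7, 8];  common shape = (4, 2, 2)

Row-insert the values π_1, π_2, … into P one at a time, bumping the leftmost entry strictly greater than the inserted value down to the next row. The recording tableau Q records, in position (i, j), the step at which that cell was added to P.
  Insert 4 (step 1): P = [4];  Q = [1]
  Insert 1 (step 2): P = [1] / [4];  Q = [1] / [2]
  Insert 3 (step 3): P = [1, 3] / [4];  Q = [1, 3] / [2]
  Insert 7 (step 4): P = [1, 3, 7] / [4];  Q = [1, 3, 4] / [2]
  Insert 6 (step 5): P = [1, 3, 6] / [4, 7];  Q = [1, 3, 4] / [2, 5]
  Insert 8 (step 6): P = [1, 3, 6, 8] / [4, 7];  Q = [1, 3, 4, 6] / [2, 5]
  Insert 2 (step 7): P = [1, 2, 6, 8] / [3, 7] / [4];  Q = [1, 3, 4, 6] / [2, 5] / [7]
  Insert 5 (step 8): P = [1, 2, 5, 8] / [3, 6] / [4, 7];  Q = [1, 3, 4, 6] / [2, 5] / [7, 8]
Final shape: (4, 2, 2).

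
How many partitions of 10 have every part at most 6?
p(10, parts ≤ 6) = 35

Partitions of 10 with all parts ≤ 6: 6+4, 6+3+1, 6+2+2, 6+2+1+1, 6+1+1+1+1, 5+5, 5+4+1, 5+3+2, 5+3+1+1, 5+2+2+1, 5+2+1+1+1, 5+1+1+1+1+1, 4+4+2, 4+4+1+1, 4+3+3, 4+3+2+1, 4+3+1+1+1, 4+2+2+2, 4+2+2+1+1, 4+2+1+1+1+1, 4+1+1+1+1+1+1, 3+3+3+1, 3+3+2+2, 3+3+2+1+1, 3+3+1+1+1+1, 3+2+2+2+1, 3+2+2+1+1+1, 3+2+1+1+1+1+1, 3+1+1+1+1+1+1+1, 2+2+2+2+2, … (35 total). Count = 35.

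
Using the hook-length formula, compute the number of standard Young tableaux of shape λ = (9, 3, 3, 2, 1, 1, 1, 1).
# SYT of shape (9, 3, 3, 2, 1, 1, 1, 1) = 180032125

Hook-length formula: f^λ = n! / Π hook(c), product over all cells c of the Young diagram. For λ = (9, 3, 3, 2, 1, 1, 1, 1), n = 21 boxes. Hook lengths by row (left-to-right, top-to-bottom): [16, 11, 9, 6, 5, 4, 3, 2, 1]; [9, 4, 2]; [8, 3, 1]; [6, 1]; [4]; [3]; [2]; [1]. Product of hooks = 283787919360. So f^λ = 21! / 283787919360 = 51090942171709440000 / 283787919360 = 180032125.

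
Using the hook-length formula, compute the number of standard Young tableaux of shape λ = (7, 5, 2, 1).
# SYT of shape (7, 5, 2, 1) = 108108

Hook-length formula: f^λ = n! / Π hook(c), product over all cells c of the Young diagram. For λ = (7, 5, 2, 1), n = 15 boxes. Hook lengths by row (left-to-right, top-to-bottom): [10, 8, 6, 5, 4, 2, 1]; [7, 5, 3, 2, 1]; [3, 1]; [1]. Product of hooks = 12096000. So f^λ = 15! / 12096000 = 1307674368000 / 12096000 = 108108.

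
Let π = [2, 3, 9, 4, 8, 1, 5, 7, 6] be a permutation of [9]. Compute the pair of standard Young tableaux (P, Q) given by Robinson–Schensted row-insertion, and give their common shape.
P = [1, 3, 4, 5, 6] / [2, 7] / [8] / [9];  Q = [1, 2, 3, 5, 8] / [4, 7] / [6] / [9];  common shape = (5, 2, 1, 1)

Row-insert the values π_1, π_2, … into P one at a time, bumping the leftmost entry strictly greater than the inserted value down to the next row. The recording tableau Q records, in position (i, j), the step at which that cell was added to P.
  Insert 2 (step 1): P = [2];  Q = [1]
  Insert 3 (step 2): P = [2, 3];  Q = [1, 2]
  Insert 9 (step 3): P = [2, 3, 9];  Q = [1, 2, 3]
  Insert 4 (step 4): P = [2, 3, 4] / [9];  Q = [1, 2, 3] / [4]
  Insert 8 (step 5): P = [2, 3, 4, 8] / [9];  Q = [1, 2, 3, 5] / [4]
  Insert 1 (step 6): P = [1, 3, 4, 8] / [2] / [9];  Q = [1, 2, 3, 5] / [4] / [6]
  Insert 5 (step 7): P = [1, 3, 4, 5] / [2, 8] / [9];  Q = [1, 2, 3, 5] / [4, 7] / [6]
  Insert 7 (step 8): P = [1, 3, 4, 5, 7] / [2, 8] / [9];  Q = [1, 2, 3, 5, 8] / [4, 7] / [6]
  Insert 6 (step 9): P = [1, 3, 4, 5, 6] / [2, 7] / [8] / [9];  Q = [1, 2, 3, 5, 8] / [4, 7] / [6] / [9]
Final shape: (5, 2, 1, 1).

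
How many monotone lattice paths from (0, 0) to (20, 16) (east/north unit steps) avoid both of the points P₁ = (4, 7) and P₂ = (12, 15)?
Number of paths = 6515459520

Inclusion–exclusion. Total paths: C(36, 20) = 7307872110. Through P₁: C(11, 4)·C(25, 16) = 674181750. Through P₂: C(27, 12)·C(9, 8) = 156454740. Since P₁ is strictly southwest of P₂, a monotone path through both must visit P₁ then P₂; paths through both = C(11, 4)·C(16, 8)·C(9, 8) = 38223900. Avoid both = 7307872110 − 674181750 − 156454740 + 38223900 = 6515459520.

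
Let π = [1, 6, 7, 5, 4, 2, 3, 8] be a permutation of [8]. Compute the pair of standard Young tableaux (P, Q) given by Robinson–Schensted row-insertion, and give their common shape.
P = [1, 2, 3, 8] / [4, 7] / [5] / [6];  Q = [1, 2, 3, 8] / [4, 7] / [5] / [6];  common shape = (4, 2, 1, 1)

Row-insert the values π_1, π_2, … into P one at a time, bumping the leftmost entry strictly greater than the inserted value down to the next row. The recording tableau Q records, in position (i, j), the step at which that cell was added to P.
  Insert 1 (step 1): P = [1];  Q = [1]
  Insert 6 (step 2): P = [1, 6];  Q = [1, 2]
  Insert 7 (step 3): P = [1, 6, 7];  Q = [1, 2, 3]
  Insert 5 (step 4): P = [1, 5, 7] / [6];  Q = [1, 2, 3] / [4]
  Insert 4 (step 5): P = [1, 4, 7] / [5] / [6];  Q = [1, 2, 3] / [4] / [5]
  Insert 2 (step 6): P = [1, 2, 7] / [4] / [5] / [6];  Q = [1, 2, 3] / [4] / [5] / [6]
  Insert 3 (step 7): P = [1, 2, 3] / [4, 7] / [5] / [6];  Q = [1, 2, 3] / [4, 7] / [5] / [6]
  Insert 8 (step 8): P = [1, 2, 3, 8] / [4, 7] / [5] / [6];  Q = [1, 2, 3, 8] / [4, 7] / [5] / [6]
Final shape: (4, 2, 1, 1).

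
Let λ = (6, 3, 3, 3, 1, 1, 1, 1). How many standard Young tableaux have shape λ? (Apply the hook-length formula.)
# SYT of shape (6, 3, 3, 3, 1, 1, 1, 1) = 15988500

Hook-length formula: f^λ = n! / Π hook(c), product over all cells c of the Young diagram. For λ = (6, 3, 3, 3, 1, 1, 1, 1), n = 19 boxes. Hook lengths by row (left-to-right, top-to-bottom): [13, 8, 7, 3, 2, 1]; [9, 4, 3]; [8, 3, 2]; [7, 2, 1]; [4]; [3]; [2]; [1]. Product of hooks = 7608287232. So f^λ = 19! / 7608287232 = 121645100408832000 / 7608287232 = 15988500.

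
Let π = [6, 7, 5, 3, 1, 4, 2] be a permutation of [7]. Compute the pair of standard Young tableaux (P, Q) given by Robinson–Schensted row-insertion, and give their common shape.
P = [1, 2] / [3, 4] / [5, 7] / [6];  Q = [1, 2] / [3, 6] / [4, 7] / [5];  common shape = (2, 2, 2, 1)

Row-insert the values π_1, π_2, … into P one at a time, bumping the leftmost entry strictly greater than the inserted value down to the next row. The recording tableau Q records, in position (i, j), the step at which that cell was added to P.
  Insert 6 (step 1): P = [6];  Q = [1]
  Insert 7 (step 2): P = [6, 7];  Q = [1, 2]
  Insert 5 (step 3): P = [5, 7] / [6];  Q = [1, 2] / [3]
  Insert 3 (step 4): P = [3, 7] / [5] / [6];  Q = [1, 2] / [3] / [4]
  Insert 1 (step 5): P = [1, 7] / [3] / [5] / [6];  Q = [1, 2] / [3] / [4] / [5]
  Insert 4 (step 6): P = [1, 4] / [3, 7] / [5] / [6];  Q = [1, 2] / [3, 6] / [4] / [5]
  Insert 2 (step 7): P = [1, 2] / [3, 4] / [5, 7] / [6];  Q = [1, 2] / [3, 6] / [4, 7] / [5]
Final shape: (2, 2, 2, 1).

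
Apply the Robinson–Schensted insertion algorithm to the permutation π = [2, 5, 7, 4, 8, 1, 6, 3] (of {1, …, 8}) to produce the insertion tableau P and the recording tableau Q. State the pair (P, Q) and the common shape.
P = [1, 3, 6, 8] / [2, 4] / [5, 7];  Q = [1, 2, 3, 5] / [4, 7] / [6, 8];  common shape = (4, 2, 2)

Row-insert the values π_1, π_2, … into P one at a time, bumping the leftmost entry strictly greater than the inserted value down to the next row. The recording tableau Q records, in position (i, j), the step at which that cell was added to P.
  Insert 2 (step 1): P = [2];  Q = [1]
  Insert 5 (step 2): P = [2, 5];  Q = [1, 2]
  Insert 7 (step 3): P = [2, 5, 7];  Q = [1, 2, 3]
  Insert 4 (step 4): P = [2, 4, 7] / [5];  Q = [1, 2, 3] / [4]
  Insert 8 (step 5): P = [2, 4, 7, 8] / [5];  Q = [1, 2, 3, 5] / [4]
  Insert 1 (step 6): P = [1, 4, 7, 8] / [2] / [5];  Q = [1, 2, 3, 5] / [4] / [6]
  Insert 6 (step 7): P = [1, 4, 6, 8] / [2, 7] / [5];  Q = [1, 2, 3, 5] / [4, 7] / [6]
  Insert 3 (step 8): P = [1, 3, 6, 8] / [2, 4] / [5, 7];  Q = [1, 2, 3, 5] / [4, 7] / [6, 8]
Final shape: (4, 2, 2).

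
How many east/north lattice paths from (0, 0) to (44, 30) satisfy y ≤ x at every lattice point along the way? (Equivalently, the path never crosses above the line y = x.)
Number of paths = 156375886125188595376

By the reflection principle (André's argument), the number of monotone paths to (44, 30) with n ≤ m that never go above y = x is C(74, 44) − C(74, 45) = 469127658375565786128 − 312751772250377190752 = 156375886125188595376.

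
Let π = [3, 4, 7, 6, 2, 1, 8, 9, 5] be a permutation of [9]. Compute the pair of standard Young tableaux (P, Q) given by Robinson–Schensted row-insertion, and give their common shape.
P = [1, 4, 5, 8, 9] / [2, 6] / [3] / [7];  Q = [1, 2, 3, 7, 8] / [4, 9] / [5] / [6];  common shape = (5, 2, 1, 1)

Row-insert the values π_1, π_2, … into P one at a time, bumping the leftmost entry strictly greater than the inserted value down to the next row. The recording tableau Q records, in position (i, j), the step at which that cell was added to P.
  Insert 3 (step 1): P = [3];  Q = [1]
  Insert 4 (step 2): P = [3, 4];  Q = [1, 2]
  Insert 7 (step 3): P = [3, 4, 7];  Q = [1, 2, 3]
  Insert 6 (step 4): P = [3, 4, 6] / [7];  Q = [1, 2, 3] / [4]
  Insert 2 (step 5): P = [2, 4, 6] / [3] / [7];  Q = [1, 2, 3] / [4] / [5]
  Insert 1 (step 6): P = [1, 4, 6] / [2] / [3] / [7];  Q = [1, 2, 3] / [4] / [5] / [6]
  Insert 8 (step 7): P = [1, 4, 6, 8] / [2] / [3] / [7];  Q = [1, 2, 3, 7] / [4] / [5] / [6]
  Insert 9 (step 8): P = [1, 4, 6, 8, 9] / [2] / [3] / [7];  Q = [1, 2, 3, 7, 8] / [4] / [5] / [6]
  Insert 5 (step 9): P = [1, 4, 5, 8, 9] / [2, 6] / [3] / [7];  Q = [1, 2, 3, 7, 8] / [4, 9] / [5] / [6]
Final shape: (5, 2, 1, 1).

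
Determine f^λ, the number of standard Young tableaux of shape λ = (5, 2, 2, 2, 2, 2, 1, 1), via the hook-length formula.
# SYT of shape (5, 2, 2, 2, 2, 2, 1, 1) = 340340

Hook-length formula: f^λ = n! / Π hook(c), product over all cells c of the Young diagram. For λ = (5, 2, 2, 2, 2, 2, 1, 1), n = 17 boxes. Hook lengths by row (left-to-right, top-to-bottom): [12, 9, 3, 2, 1]; [8, 5]; [7, 4]; [6, 3]; [5, 2]; [4, 1]; [2]; [1]. Product of hooks = 1045094400. So f^λ = 17! / 1045094400 = 355687428096000 / 1045094400 = 340340.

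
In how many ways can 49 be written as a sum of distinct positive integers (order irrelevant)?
q(49) = 3264

A partition into distinct parts is a strictly decreasing sequence summing to n. The recurrence d(n, m) = d(n, m−1) + d(n−m, m−1) (use part m at most once) with q(n) = d(n, n) gives q(49) = 3264. (Euler's theorem: # distinct-part partitions = # odd-part partitions.)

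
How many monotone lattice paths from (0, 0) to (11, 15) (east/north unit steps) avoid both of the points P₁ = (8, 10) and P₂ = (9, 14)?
Number of paths = 3480512

Inclusion–exclusion. Total paths: C(26, 11) = 7726160. Through P₁: C(18, 8)·C(8, 3) = 2450448. Through P₂: C(23, 9)·C(3, 2) = 2451570. Since P₁ is strictly southwest of P₂, a monotone path through both must visit P₁ then P₂; paths through both = C(18, 8)·C(5, 1)·C(3, 2) = 656370. Avoid both = 7726160 − 2450448 − 2451570 + 656370 = 3480512.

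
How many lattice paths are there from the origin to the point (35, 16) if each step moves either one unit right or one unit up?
Number of paths = 7174519270695

A monotone lattice path from (0, 0) to (35, 16) consists of 35 east steps and 16 north steps in some order, so it is determined by which 35 of the 51 steps are east. The count is C(51, 35) = 7174519270695.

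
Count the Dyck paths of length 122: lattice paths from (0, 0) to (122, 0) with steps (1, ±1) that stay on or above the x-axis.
C_61 = 6182127958584855650487080847216336

These Dyck paths are counted by the Catalan number C_n = (1/(n + 1)) · C(2n, n). For n = 61: C_61 = (1/62) · C(122, 61) = 383291933432261050330199012527412832/62 = 6182127958584855650487080847216336.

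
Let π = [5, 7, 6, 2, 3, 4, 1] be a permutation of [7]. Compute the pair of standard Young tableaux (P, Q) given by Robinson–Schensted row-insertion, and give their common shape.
P = [1, 3, 4] / [2, 6] / [5] / [7];  Q = [1, 2, 6] / [3, 5] / [4] / [7];  common shape = (3, 2, 1, 1)

Row-insert the values π_1, π_2, … into P one at a time, bumping the leftmost entry strictly greater than the inserted value down to the next row. The recording tableau Q records, in position (i, j), the step at which that cell was added to P.
  Insert 5 (step 1): P = [5];  Q = [1]
  Insert 7 (step 2): P = [5, 7];  Q = [1, 2]
  Insert 6 (step 3): P = [5, 6] / [7];  Q = [1, 2] / [3]
  Insert 2 (step 4): P = [2, 6] / [5] / [7];  Q = [1, 2] / [3] / [4]
  Insert 3 (step 5): P = [2, 3] / [5, 6] / [7];  Q = [1, 2] / [3, 5] / [4]
  Insert 4 (step 6): P = [2, 3, 4] / [5, 6] / [7];  Q = [1, 2, 6] / [3, 5] / [4]
  Insert 1 (step 7): P = [1, 3, 4] / [2, 6] / [5] / [7];  Q = [1, 2, 6] / [3, 5] / [4] / [7]
Final shape: (3, 2, 1, 1).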